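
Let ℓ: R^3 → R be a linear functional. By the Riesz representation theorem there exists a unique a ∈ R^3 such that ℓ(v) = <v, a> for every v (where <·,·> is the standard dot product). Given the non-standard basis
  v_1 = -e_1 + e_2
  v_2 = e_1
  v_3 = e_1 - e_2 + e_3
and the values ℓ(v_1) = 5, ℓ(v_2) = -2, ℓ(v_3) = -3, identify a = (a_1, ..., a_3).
a = (-2, 3, 2)

Write a = (a_1, ..., a_3) in the standard basis. For each basis vector v_i, ℓ(v_i) = <v_i, a> is a linear equation in the a_j's. Collect the n equations into a matrix system V a = ℓ, where row i of V is v_i (expressed in the standard basis). Since V is invertible (lower-triangular with 1s on the diagonal, up to permutation), solve by back-substitution:
  V =
[[-1, 1, 0],
 [1, 0, 0],
 [1, -1, 1]]
  V a = (5, -2, -3)
Solving gives a = (-2, 3, 2).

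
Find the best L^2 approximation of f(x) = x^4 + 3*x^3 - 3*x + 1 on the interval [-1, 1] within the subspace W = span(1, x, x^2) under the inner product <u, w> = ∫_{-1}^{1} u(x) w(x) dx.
g(x) = 6*x^2/7 - 6*x/5 + 32/35

The best approximation g ∈ W is the orthogonal projection of f onto W. Writing g = a_0 + a_1 x + a_2 x^2, the coefficients solve the normal equations G · a = b where
  G_{ij} = <φ_i, φ_j> and b_i = <f, φ_i>, with φ_0 = 1, φ_1 = x, φ_2 = x^2.
G =
  [2, 0, 2/3]
  [0, 2/3, 0]
  [2/3, 0, 2/5],
b = (12/5, -4/5, 20/21).
Solving gives a_0 = 32/35, a_1 = -6/5, a_2 = 6/7, so
  g(x) = 6*x^2/7 - 6*x/5 + 32/35.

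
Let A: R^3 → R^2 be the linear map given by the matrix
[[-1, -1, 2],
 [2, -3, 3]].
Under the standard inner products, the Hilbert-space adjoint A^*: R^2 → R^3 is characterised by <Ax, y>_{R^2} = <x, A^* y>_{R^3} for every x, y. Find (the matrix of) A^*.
A^* = A^T =
[[-1, 2],
 [-1, -3],
 [2, 3]]

For real matrices with standard dot products, the defining identity <Ax, y> = <x, A^* y> gives (Ax)^T y = x^T (A^*) y, i.e. x^T A^T y = x^T (A^*) y. Since this holds for all x, y, we must have A^* = A^T. Therefore
A^* =
[[-1, 2],
 [-1, -3],
 [2, 3]].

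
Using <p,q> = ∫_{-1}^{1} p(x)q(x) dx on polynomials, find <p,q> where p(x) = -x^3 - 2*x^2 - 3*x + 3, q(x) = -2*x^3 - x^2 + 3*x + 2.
<p,q> = 82/21

Expand the product: p(x)·q(x) = 2*x^6 + 5*x^5 + 5*x^4 - 11*x^3 - 16*x^2 + 3*x + 6.
∫_{-1}^{1} of each monomial x^k gives [2/(k+1) if k even, 0 if k odd]. Integrating term-by-term (or equivalently evaluating the antiderivative F(x) = 2*x^7/7 + 5*x^6/6 + x^5 - 11*x^4/4 - 16*x^3/3 + 3*x^2/2 + 6*x at the endpoints):
  F(1) − F(−1) = 43/28 − (-199/84) = 82/21.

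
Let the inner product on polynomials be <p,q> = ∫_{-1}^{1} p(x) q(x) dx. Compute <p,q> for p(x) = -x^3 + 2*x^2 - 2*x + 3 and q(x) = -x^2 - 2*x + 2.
<p,q> = 46/3

Expand the product: p(x)·q(x) = x^5 - 4*x^3 + 5*x^2 - 10*x + 6.
∫_{-1}^{1} of each monomial x^k gives [2/(k+1) if k even, 0 if k odd]. Integrating term-by-term (or equivalently evaluating the antiderivative F(x) = x^6/6 - x^4 + 5*x^3/3 - 5*x^2 + 6*x at the endpoints):
  F(1) − F(−1) = 11/6 − (-27/2) = 46/3.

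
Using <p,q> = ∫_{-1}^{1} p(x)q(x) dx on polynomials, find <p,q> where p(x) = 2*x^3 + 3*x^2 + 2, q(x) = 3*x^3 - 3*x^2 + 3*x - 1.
<p,q> = -332/35

Expand the product: p(x)·q(x) = 6*x^6 + 3*x^5 - 3*x^4 + 13*x^3 - 9*x^2 + 6*x - 2.
∫_{-1}^{1} of each monomial x^k gives [2/(k+1) if k even, 0 if k odd]. Integrating term-by-term (or equivalently evaluating the antiderivative F(x) = 6*x^7/7 + x^6/2 - 3*x^5/5 + 13*x^4/4 - 3*x^3 + 3*x^2 - 2*x at the endpoints):
  F(1) − F(−1) = 281/140 − (1609/140) = -332/35.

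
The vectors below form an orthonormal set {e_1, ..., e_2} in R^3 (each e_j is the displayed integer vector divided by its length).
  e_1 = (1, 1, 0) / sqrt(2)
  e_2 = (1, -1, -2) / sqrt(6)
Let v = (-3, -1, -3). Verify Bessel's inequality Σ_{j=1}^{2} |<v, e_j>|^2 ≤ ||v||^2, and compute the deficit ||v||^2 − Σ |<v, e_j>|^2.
Σ |<v, e_j>|^2 = 32/3; ||v||^2 = 19; deficit = 25/3

Write each e_j = u_j / sqrt(<u_j, u_j>) where u_j is the displayed integer vector. Then <v, e_j> = <v, u_j> / sqrt(<u_j, u_j>), so |<v, e_j>|^2 = <v, u_j>^2 / <u_j, u_j>.
Coefficients: <v, e_1> = -4/sqrt(2), <v, e_2> = 4/sqrt(6).
Square and sum: Σ |<v, e_j>|^2 = 32/3.
Compute ||v||^2 = v·v = 19.
Deficit = 19 − 32/3 = 25/3 ≥ 0, confirming Bessel's inequality. (The deficit equals ||v − Σ <v,e_j> e_j||^2, the squared distance from v to span{e_j}.)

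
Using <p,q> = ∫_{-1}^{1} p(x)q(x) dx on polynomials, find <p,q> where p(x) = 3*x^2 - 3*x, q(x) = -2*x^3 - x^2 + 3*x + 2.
<p,q> = -4/5

Expand the product: p(x)·q(x) = -6*x^5 + 3*x^4 + 12*x^3 - 3*x^2 - 6*x.
∫_{-1}^{1} of each monomial x^k gives [2/(k+1) if k even, 0 if k odd]. Integrating term-by-term (or equivalently evaluating the antiderivative F(x) = -x^6 + 3*x^5/5 + 3*x^4 - x^3 - 3*x^2 at the endpoints):
  F(1) − F(−1) = -7/5 − (-3/5) = -4/5.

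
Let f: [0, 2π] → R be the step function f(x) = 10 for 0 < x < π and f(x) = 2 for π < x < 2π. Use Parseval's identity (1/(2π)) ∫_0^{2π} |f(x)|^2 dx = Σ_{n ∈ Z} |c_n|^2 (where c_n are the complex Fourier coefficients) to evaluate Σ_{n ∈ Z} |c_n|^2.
Σ |c_n|^2 = 52

Parseval equates the L^2 energy of f (normalised by 1/(2π)) with the ℓ^2 sum of its Fourier coefficients: (1/(2π)) ∫_0^{2π} |f|^2 = Σ |c_n|^2.
Compute the left side: (1/(2π)) [∫_0^π 10^2 dx + ∫_π^{2π} 2^2 dx] = (1/(2π)) · (100π + 4π) = (100 + 4)/2 = 52.
So Σ_{n ∈ Z} |c_n|^2 = 52.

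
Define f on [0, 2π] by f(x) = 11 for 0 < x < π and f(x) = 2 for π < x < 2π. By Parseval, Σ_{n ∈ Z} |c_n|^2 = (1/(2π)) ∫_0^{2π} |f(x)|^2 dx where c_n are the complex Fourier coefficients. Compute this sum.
Σ |c_n|^2 = 125/2

Parseval equates the L^2 energy of f (normalised by 1/(2π)) with the ℓ^2 sum of its Fourier coefficients: (1/(2π)) ∫_0^{2π} |f|^2 = Σ |c_n|^2.
Compute the left side: (1/(2π)) [∫_0^π 11^2 dx + ∫_π^{2π} 2^2 dx] = (1/(2π)) · (121π + 4π) = (121 + 4)/2 = 125/2.
So Σ_{n ∈ Z} |c_n|^2 = 125/2.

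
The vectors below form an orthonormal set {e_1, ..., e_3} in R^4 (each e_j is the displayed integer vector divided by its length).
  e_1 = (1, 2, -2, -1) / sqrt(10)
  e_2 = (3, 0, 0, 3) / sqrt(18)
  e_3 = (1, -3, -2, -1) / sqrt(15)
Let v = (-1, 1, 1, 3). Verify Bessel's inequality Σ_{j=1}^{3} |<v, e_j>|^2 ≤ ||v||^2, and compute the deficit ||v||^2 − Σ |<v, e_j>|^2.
Σ |<v, e_j>|^2 = 9; ||v||^2 = 12; deficit = 3

Write each e_j = u_j / sqrt(<u_j, u_j>) where u_j is the displayed integer vector. Then <v, e_j> = <v, u_j> / sqrt(<u_j, u_j>), so |<v, e_j>|^2 = <v, u_j>^2 / <u_j, u_j>.
Coefficients: <v, e_1> = -4/sqrt(10), <v, e_2> = 6/sqrt(18), <v, e_3> = -9/sqrt(15).
Square and sum: Σ |<v, e_j>|^2 = 9.
Compute ||v||^2 = v·v = 12.
Deficit = 12 − 9 = 3 ≥ 0, confirming Bessel's inequality. (The deficit equals ||v − Σ <v,e_j> e_j||^2, the squared distance from v to span{e_j}.)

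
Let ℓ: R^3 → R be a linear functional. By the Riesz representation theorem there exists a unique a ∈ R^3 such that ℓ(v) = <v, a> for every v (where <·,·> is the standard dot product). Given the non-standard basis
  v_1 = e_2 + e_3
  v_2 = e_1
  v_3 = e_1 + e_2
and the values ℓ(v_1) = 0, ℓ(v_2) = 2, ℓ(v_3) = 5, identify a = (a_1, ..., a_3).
a = (2, 3, -3)

Write a = (a_1, ..., a_3) in the standard basis. For each basis vector v_i, ℓ(v_i) = <v_i, a> is a linear equation in the a_j's. Collect the n equations into a matrix system V a = ℓ, where row i of V is v_i (expressed in the standard basis). Since V is invertible (lower-triangular with 1s on the diagonal, up to permutation), solve by back-substitution:
  V =
[[0, 1, 1],
 [1, 0, 0],
 [1, 1, 0]]
  V a = (0, 2, 5)
Solving gives a = (2, 3, -3).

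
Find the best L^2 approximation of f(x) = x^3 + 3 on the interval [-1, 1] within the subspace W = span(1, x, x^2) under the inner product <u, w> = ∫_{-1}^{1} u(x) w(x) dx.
g(x) = 3*x/5 + 3

The best approximation g ∈ W is the orthogonal projection of f onto W. Writing g = a_0 + a_1 x + a_2 x^2, the coefficients solve the normal equations G · a = b where
  G_{ij} = <φ_i, φ_j> and b_i = <f, φ_i>, with φ_0 = 1, φ_1 = x, φ_2 = x^2.
G =
  [2, 0, 2/3]
  [0, 2/3, 0]
  [2/3, 0, 2/5],
b = (6, 2/5, 2).
Solving gives a_0 = 3, a_1 = 3/5, a_2 = 0, so
  g(x) = 3*x/5 + 3.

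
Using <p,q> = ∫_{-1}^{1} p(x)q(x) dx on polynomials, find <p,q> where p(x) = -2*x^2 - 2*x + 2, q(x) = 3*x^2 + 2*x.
<p,q> = -16/15

Expand the product: p(x)·q(x) = -6*x^4 - 10*x^3 + 2*x^2 + 4*x.
∫_{-1}^{1} of each monomial x^k gives [2/(k+1) if k even, 0 if k odd]. Integrating term-by-term (or equivalently evaluating the antiderivative F(x) = -6*x^5/5 - 5*x^4/2 + 2*x^3/3 + 2*x^2 at the endpoints):
  F(1) − F(−1) = -31/30 − (1/30) = -16/15.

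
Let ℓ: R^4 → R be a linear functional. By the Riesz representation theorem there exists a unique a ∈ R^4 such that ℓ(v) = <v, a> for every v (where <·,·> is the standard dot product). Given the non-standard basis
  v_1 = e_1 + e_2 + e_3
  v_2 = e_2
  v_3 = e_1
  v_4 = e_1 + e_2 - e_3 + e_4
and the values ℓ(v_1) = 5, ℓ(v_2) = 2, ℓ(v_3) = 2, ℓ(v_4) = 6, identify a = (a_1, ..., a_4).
a = (2, 2, 1, 3)

Write a = (a_1, ..., a_4) in the standard basis. For each basis vector v_i, ℓ(v_i) = <v_i, a> is a linear equation in the a_j's. Collect the n equations into a matrix system V a = ℓ, where row i of V is v_i (expressed in the standard basis). Since V is invertible (lower-triangular with 1s on the diagonal, up to permutation), solve by back-substitution:
  V =
[[1, 1, 1, 0],
 [0, 1, 0, 0],
 [1, 0, 0, 0],
 [1, 1, -1, 1]]
  V a = (5, 2, 2, 6)
Solving gives a = (2, 2, 1, 3).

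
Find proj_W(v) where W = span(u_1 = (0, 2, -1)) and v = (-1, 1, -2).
proj_W(v) = (0, 8/5, -4/5)

Set up U = [u_1 | ... | u_1] ∈ R^(3×1). The projector onto W = col(U) is P = U (U^T U)^(-1) U^T.
Compute U^T U =
  [5],
and U^T v = (4).
Solve U^T U · c = U^T v for the coefficients: c = (4/5). The projection is proj_W(v) = U c.
Check: (v - proj_W(v)) · u_1 = 0  (should be 0).
Result: proj_W(v) = (0, 8/5, -4/5).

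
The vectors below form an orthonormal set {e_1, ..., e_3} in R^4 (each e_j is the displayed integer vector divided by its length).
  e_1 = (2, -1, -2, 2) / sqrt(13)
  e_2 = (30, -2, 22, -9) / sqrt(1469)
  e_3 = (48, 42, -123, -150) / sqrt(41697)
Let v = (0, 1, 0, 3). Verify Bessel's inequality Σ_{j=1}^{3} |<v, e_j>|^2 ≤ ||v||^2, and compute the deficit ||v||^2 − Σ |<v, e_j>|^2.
Σ |<v, e_j>|^2 = 266/41; ||v||^2 = 10; deficit = 144/41

Write each e_j = u_j / sqrt(<u_j, u_j>) where u_j is the displayed integer vector. Then <v, e_j> = <v, u_j> / sqrt(<u_j, u_j>), so |<v, e_j>|^2 = <v, u_j>^2 / <u_j, u_j>.
Coefficients: <v, e_1> = 5/sqrt(13), <v, e_2> = -29/sqrt(1469), <v, e_3> = -408/sqrt(41697).
Square and sum: Σ |<v, e_j>|^2 = 266/41.
Compute ||v||^2 = v·v = 10.
Deficit = 10 − 266/41 = 144/41 ≥ 0, confirming Bessel's inequality. (The deficit equals ||v − Σ <v,e_j> e_j||^2, the squared distance from v to span{e_j}.)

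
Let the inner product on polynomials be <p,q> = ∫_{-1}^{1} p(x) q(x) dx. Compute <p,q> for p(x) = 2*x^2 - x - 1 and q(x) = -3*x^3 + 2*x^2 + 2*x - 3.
<p,q> = 32/15

Expand the product: p(x)·q(x) = -6*x^5 + 7*x^4 + 5*x^3 - 10*x^2 + x + 3.
∫_{-1}^{1} of each monomial x^k gives [2/(k+1) if k even, 0 if k odd]. Integrating term-by-term (or equivalently evaluating the antiderivative F(x) = -x^6 + 7*x^5/5 + 5*x^4/4 - 10*x^3/3 + x^2/2 + 3*x at the endpoints):
  F(1) − F(−1) = 109/60 − (-19/60) = 32/15.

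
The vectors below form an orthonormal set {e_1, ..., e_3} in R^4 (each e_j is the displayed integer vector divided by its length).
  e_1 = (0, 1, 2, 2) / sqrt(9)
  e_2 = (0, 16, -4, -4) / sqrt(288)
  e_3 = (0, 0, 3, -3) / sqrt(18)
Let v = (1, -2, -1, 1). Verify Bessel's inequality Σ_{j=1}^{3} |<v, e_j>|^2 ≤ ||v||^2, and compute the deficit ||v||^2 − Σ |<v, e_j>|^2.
Σ |<v, e_j>|^2 = 6; ||v||^2 = 7; deficit = 1

Write each e_j = u_j / sqrt(<u_j, u_j>) where u_j is the displayed integer vector. Then <v, e_j> = <v, u_j> / sqrt(<u_j, u_j>), so |<v, e_j>|^2 = <v, u_j>^2 / <u_j, u_j>.
Coefficients: <v, e_1> = -2/sqrt(9), <v, e_2> = -32/sqrt(288), <v, e_3> = -6/sqrt(18).
Square and sum: Σ |<v, e_j>|^2 = 6.
Compute ||v||^2 = v·v = 7.
Deficit = 7 − 6 = 1 ≥ 0, confirming Bessel's inequality. (The deficit equals ||v − Σ <v,e_j> e_j||^2, the squared distance from v to span{e_j}.)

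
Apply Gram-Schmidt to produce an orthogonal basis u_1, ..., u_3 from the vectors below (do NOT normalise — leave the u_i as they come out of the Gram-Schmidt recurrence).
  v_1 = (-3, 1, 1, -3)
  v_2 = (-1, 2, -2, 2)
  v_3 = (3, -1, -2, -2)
Orthogonal basis:
  u_1 = (-3, 1, 1, -3)
  u_2 = (-29/20, 43/20, -37/20, 31/20)
  u_3 = (356/251, 78/251, -645/251, -545/251)

Apply the Gram-Schmidt recurrence
  u_1 = v_1
  u_i = v_i − Σ_{j<i} ((v_i · u_j) / (u_j · u_j)) · u_j.

Step by step this gives:
  u_1 = (-3, 1, 1, -3)
  u_2 = (-29/20, 43/20, -37/20, 31/20)
  u_3 = (356/251, 78/251, -645/251, -545/251)

Orthogonality check:
  u_2 · u_1 = 0 (should be 0)
  u_3 · u_1 = 0 (should be 0)
  u_3 · u_2 = 0 (should be 0)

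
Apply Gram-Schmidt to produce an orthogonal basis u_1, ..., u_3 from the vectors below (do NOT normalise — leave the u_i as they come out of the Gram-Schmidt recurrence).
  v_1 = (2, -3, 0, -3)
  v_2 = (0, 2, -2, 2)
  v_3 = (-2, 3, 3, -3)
Orthogonal basis:
  u_1 = (2, -3, 0, -3)
  u_2 = (12/11, 4/11, -2, 4/11)
  u_3 = (0, 3, 0, -3)

Apply the Gram-Schmidt recurrence
  u_1 = v_1
  u_i = v_i − Σ_{j<i} ((v_i · u_j) / (u_j · u_j)) · u_j.

Step by step this gives:
  u_1 = (2, -3, 0, -3)
  u_2 = (12/11, 4/11, -2, 4/11)
  u_3 = (0, 3, 0, -3)

Orthogonality check:
  u_2 · u_1 = 0 (should be 0)
  u_3 · u_1 = 0 (should be 0)
  u_3 · u_2 = 0 (should be 0)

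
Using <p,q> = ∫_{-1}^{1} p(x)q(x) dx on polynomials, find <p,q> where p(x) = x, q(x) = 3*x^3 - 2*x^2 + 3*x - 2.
<p,q> = 16/5

Expand the product: p(x)·q(x) = 3*x^4 - 2*x^3 + 3*x^2 - 2*x.
∫_{-1}^{1} of each monomial x^k gives [2/(k+1) if k even, 0 if k odd]. Integrating term-by-term (or equivalently evaluating the antiderivative F(x) = 3*x^5/5 - x^4/2 + x^3 - x^2 at the endpoints):
  F(1) − F(−1) = 1/10 − (-31/10) = 16/5.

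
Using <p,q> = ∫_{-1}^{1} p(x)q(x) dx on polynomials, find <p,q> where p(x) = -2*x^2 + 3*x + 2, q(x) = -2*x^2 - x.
<p,q> = -46/15

Expand the product: p(x)·q(x) = 4*x^4 - 4*x^3 - 7*x^2 - 2*x.
∫_{-1}^{1} of each monomial x^k gives [2/(k+1) if k even, 0 if k odd]. Integrating term-by-term (or equivalently evaluating the antiderivative F(x) = 4*x^5/5 - x^4 - 7*x^3/3 - x^2 at the endpoints):
  F(1) − F(−1) = -53/15 − (-7/15) = -46/15.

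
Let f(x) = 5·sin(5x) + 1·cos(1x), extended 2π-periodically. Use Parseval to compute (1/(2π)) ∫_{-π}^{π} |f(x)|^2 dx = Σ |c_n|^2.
Σ |c_n|^2 = 13

Expand |f|^2 and use orthogonality of {sin(nx), cos(mx)} on [-π, π]:
  ∫_{-π}^{π} sin(nx)^2 dx = π, ∫ cos(mx)^2 dx = π, and cross terms integrate to 0.
So ∫_{-π}^{π} f(x)^2 dx = 5^2 · π + 1^2 · π = (25 + 1)π.
Divide by 2π: (25 + 1)/2 = 13.
By Parseval, this equals Σ |c_n|^2.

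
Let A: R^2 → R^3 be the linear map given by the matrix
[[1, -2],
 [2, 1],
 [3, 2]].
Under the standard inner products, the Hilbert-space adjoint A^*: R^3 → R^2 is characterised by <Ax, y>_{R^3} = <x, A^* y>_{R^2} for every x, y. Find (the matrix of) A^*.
A^* = A^T =
[[1, 2, 3],
 [-2, 1, 2]]

For real matrices with standard dot products, the defining identity <Ax, y> = <x, A^* y> gives (Ax)^T y = x^T (A^*) y, i.e. x^T A^T y = x^T (A^*) y. Since this holds for all x, y, we must have A^* = A^T. Therefore
A^* =
[[1, 2, 3],
 [-2, 1, 2]].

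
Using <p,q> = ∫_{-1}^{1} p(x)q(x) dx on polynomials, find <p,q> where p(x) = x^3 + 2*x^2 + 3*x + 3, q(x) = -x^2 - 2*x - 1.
<p,q> = -224/15

Expand the product: p(x)·q(x) = -x^5 - 4*x^4 - 8*x^3 - 11*x^2 - 9*x - 3.
∫_{-1}^{1} of each monomial x^k gives [2/(k+1) if k even, 0 if k odd]. Integrating term-by-term (or equivalently evaluating the antiderivative F(x) = -x^6/6 - 4*x^5/5 - 2*x^4 - 11*x^3/3 - 9*x^2/2 - 3*x at the endpoints):
  F(1) − F(−1) = -212/15 − (4/5) = -224/15.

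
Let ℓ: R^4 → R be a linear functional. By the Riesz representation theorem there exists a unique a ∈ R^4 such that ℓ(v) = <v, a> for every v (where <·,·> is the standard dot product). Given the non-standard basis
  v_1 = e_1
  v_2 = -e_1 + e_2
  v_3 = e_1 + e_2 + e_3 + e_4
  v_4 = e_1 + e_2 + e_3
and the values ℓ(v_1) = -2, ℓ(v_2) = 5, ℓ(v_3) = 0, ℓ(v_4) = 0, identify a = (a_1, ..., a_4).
a = (-2, 3, -1, 0)

Write a = (a_1, ..., a_4) in the standard basis. For each basis vector v_i, ℓ(v_i) = <v_i, a> is a linear equation in the a_j's. Collect the n equations into a matrix system V a = ℓ, where row i of V is v_i (expressed in the standard basis). Since V is invertible (lower-triangular with 1s on the diagonal, up to permutation), solve by back-substitution:
  V =
[[1, 0, 0, 0],
 [-1, 1, 0, 0],
 [1, 1, 1, 1],
 [1, 1, 1, 0]]
  V a = (-2, 5, 0, 0)
Solving gives a = (-2, 3, -1, 0).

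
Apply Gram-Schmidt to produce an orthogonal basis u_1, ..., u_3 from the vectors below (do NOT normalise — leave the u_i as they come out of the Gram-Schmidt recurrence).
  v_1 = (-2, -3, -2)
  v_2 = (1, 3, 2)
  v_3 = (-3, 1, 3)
Orthogonal basis:
  u_1 = (-2, -3, -2)
  u_2 = (-13/17, 6/17, 4/17)
  u_3 = (0, -14/13, 21/13)

Apply the Gram-Schmidt recurrence
  u_1 = v_1
  u_i = v_i − Σ_{j<i} ((v_i · u_j) / (u_j · u_j)) · u_j.

Step by step this gives:
  u_1 = (-2, -3, -2)
  u_2 = (-13/17, 6/17, 4/17)
  u_3 = (0, -14/13, 21/13)

Orthogonality check:
  u_2 · u_1 = 0 (should be 0)
  u_3 · u_1 = 0 (should be 0)
  u_3 · u_2 = 0 (should be 0)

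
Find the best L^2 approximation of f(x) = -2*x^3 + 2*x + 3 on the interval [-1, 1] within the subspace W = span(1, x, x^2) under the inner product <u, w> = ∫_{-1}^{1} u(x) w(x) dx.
g(x) = 4*x/5 + 3

The best approximation g ∈ W is the orthogonal projection of f onto W. Writing g = a_0 + a_1 x + a_2 x^2, the coefficients solve the normal equations G · a = b where
  G_{ij} = <φ_i, φ_j> and b_i = <f, φ_i>, with φ_0 = 1, φ_1 = x, φ_2 = x^2.
G =
  [2, 0, 2/3]
  [0, 2/3, 0]
  [2/3, 0, 2/5],
b = (6, 8/15, 2).
Solving gives a_0 = 3, a_1 = 4/5, a_2 = 0, so
  g(x) = 4*x/5 + 3.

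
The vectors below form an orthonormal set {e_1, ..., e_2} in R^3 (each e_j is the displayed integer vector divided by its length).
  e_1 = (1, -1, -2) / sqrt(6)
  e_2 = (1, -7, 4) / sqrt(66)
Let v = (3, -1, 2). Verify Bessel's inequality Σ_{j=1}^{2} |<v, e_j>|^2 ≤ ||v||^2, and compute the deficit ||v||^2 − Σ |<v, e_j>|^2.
Σ |<v, e_j>|^2 = 54/11; ||v||^2 = 14; deficit = 100/11

Write each e_j = u_j / sqrt(<u_j, u_j>) where u_j is the displayed integer vector. Then <v, e_j> = <v, u_j> / sqrt(<u_j, u_j>), so |<v, e_j>|^2 = <v, u_j>^2 / <u_j, u_j>.
Coefficients: <v, e_1> = 0/sqrt(6), <v, e_2> = 18/sqrt(66).
Square and sum: Σ |<v, e_j>|^2 = 54/11.
Compute ||v||^2 = v·v = 14.
Deficit = 14 − 54/11 = 100/11 ≥ 0, confirming Bessel's inequality. (The deficit equals ||v − Σ <v,e_j> e_j||^2, the squared distance from v to span{e_j}.)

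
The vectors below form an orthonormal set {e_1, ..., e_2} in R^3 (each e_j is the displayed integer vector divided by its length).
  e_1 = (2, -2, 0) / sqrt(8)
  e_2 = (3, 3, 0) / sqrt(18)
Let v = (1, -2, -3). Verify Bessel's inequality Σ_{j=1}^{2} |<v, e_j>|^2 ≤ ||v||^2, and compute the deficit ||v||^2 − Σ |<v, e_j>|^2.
Σ |<v, e_j>|^2 = 5; ||v||^2 = 14; deficit = 9

Write each e_j = u_j / sqrt(<u_j, u_j>) where u_j is the displayed integer vector. Then <v, e_j> = <v, u_j> / sqrt(<u_j, u_j>), so |<v, e_j>|^2 = <v, u_j>^2 / <u_j, u_j>.
Coefficients: <v, e_1> = 6/sqrt(8), <v, e_2> = -3/sqrt(18).
Square and sum: Σ |<v, e_j>|^2 = 5.
Compute ||v||^2 = v·v = 14.
Deficit = 14 − 5 = 9 ≥ 0, confirming Bessel's inequality. (The deficit equals ||v − Σ <v,e_j> e_j||^2, the squared distance from v to span{e_j}.)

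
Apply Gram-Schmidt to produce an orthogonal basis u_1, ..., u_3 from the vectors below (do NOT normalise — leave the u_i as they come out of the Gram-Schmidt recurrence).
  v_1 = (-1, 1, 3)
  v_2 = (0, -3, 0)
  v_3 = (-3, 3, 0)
Orthogonal basis:
  u_1 = (-1, 1, 3)
  u_2 = (-3/11, -30/11, 9/11)
  u_3 = (-27/10, 0, -9/10)

Apply the Gram-Schmidt recurrence
  u_1 = v_1
  u_i = v_i − Σ_{j<i} ((v_i · u_j) / (u_j · u_j)) · u_j.

Step by step this gives:
  u_1 = (-1, 1, 3)
  u_2 = (-3/11, -30/11, 9/11)
  u_3 = (-27/10, 0, -9/10)

Orthogonality check:
  u_2 · u_1 = 0 (should be 0)
  u_3 · u_1 = 0 (should be 0)
  u_3 · u_2 = 0 (should be 0)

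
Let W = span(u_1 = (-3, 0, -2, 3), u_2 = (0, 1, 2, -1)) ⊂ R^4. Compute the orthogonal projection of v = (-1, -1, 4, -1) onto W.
proj_W(v) = (-24/83, 120/83, 224/83, -96/83)

Set up U = [u_1 | ... | u_2] ∈ R^(4×2). The projector onto W = col(U) is P = U (U^T U)^(-1) U^T.
Compute U^T U =
  [22, -7]
  [-7, 6],
and U^T v = (-8, 8).
Solve U^T U · c = U^T v for the coefficients: c = (8/83, 120/83). The projection is proj_W(v) = U c.
Check: (v - proj_W(v)) · u_1 = 0  (should be 0).
Check: (v - proj_W(v)) · u_2 = 0  (should be 0).
Result: proj_W(v) = (-24/83, 120/83, 224/83, -96/83).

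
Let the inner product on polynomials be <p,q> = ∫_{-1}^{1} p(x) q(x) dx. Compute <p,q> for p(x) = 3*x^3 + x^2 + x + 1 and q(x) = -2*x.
<p,q> = -56/15

Expand the product: p(x)·q(x) = -6*x^4 - 2*x^3 - 2*x^2 - 2*x.
∫_{-1}^{1} of each monomial x^k gives [2/(k+1) if k even, 0 if k odd]. Integrating term-by-term (or equivalently evaluating the antiderivative F(x) = -6*x^5/5 - x^4/2 - 2*x^3/3 - x^2 at the endpoints):
  F(1) − F(−1) = -101/30 − (11/30) = -56/15.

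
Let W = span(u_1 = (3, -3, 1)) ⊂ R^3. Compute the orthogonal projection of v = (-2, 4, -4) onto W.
proj_W(v) = (-66/19, 66/19, -22/19)

Set up U = [u_1 | ... | u_1] ∈ R^(3×1). The projector onto W = col(U) is P = U (U^T U)^(-1) U^T.
Compute U^T U =
  [19],
and U^T v = (-22).
Solve U^T U · c = U^T v for the coefficients: c = (-22/19). The projection is proj_W(v) = U c.
Check: (v - proj_W(v)) · u_1 = 0  (should be 0).
Result: proj_W(v) = (-66/19, 66/19, -22/19).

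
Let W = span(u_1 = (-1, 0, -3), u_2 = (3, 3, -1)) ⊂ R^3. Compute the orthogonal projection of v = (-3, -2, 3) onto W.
proj_W(v) = (-213/95, -54/19, 261/95)

Set up U = [u_1 | ... | u_2] ∈ R^(3×2). The projector onto W = col(U) is P = U (U^T U)^(-1) U^T.
Compute U^T U =
  [10, 0]
  [0, 19],
and U^T v = (-6, -18).
Solve U^T U · c = U^T v for the coefficients: c = (-3/5, -18/19). The projection is proj_W(v) = U c.
Check: (v - proj_W(v)) · u_1 = 0  (should be 0).
Check: (v - proj_W(v)) · u_2 = 0  (should be 0).
Result: proj_W(v) = (-213/95, -54/19, 261/95).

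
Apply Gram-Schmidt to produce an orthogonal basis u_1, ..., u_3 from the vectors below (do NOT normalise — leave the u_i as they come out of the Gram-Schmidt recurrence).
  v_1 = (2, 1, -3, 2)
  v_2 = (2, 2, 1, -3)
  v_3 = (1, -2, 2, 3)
Orthogonal basis:
  u_1 = (2, 1, -3, 2)
  u_2 = (7/3, 13/6, 1/2, -8/3)
  u_3 = (11/5, -31/35, 79/35, 57/35)

Apply the Gram-Schmidt recurrence
  u_1 = v_1
  u_i = v_i − Σ_{j<i} ((v_i · u_j) / (u_j · u_j)) · u_j.

Step by step this gives:
  u_1 = (2, 1, -3, 2)
  u_2 = (7/3, 13/6, 1/2, -8/3)
  u_3 = (11/5, -31/35, 79/35, 57/35)

Orthogonality check:
  u_2 · u_1 = 0 (should be 0)
  u_3 · u_1 = 0 (should be 0)
  u_3 · u_2 = 0 (should be 0)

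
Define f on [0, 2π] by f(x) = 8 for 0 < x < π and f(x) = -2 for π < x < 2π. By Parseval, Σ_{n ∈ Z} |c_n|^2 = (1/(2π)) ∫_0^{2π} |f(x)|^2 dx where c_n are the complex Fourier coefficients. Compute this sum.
Σ |c_n|^2 = 34

Parseval equates the L^2 energy of f (normalised by 1/(2π)) with the ℓ^2 sum of its Fourier coefficients: (1/(2π)) ∫_0^{2π} |f|^2 = Σ |c_n|^2.
Compute the left side: (1/(2π)) [∫_0^π 8^2 dx + ∫_π^{2π} (-2)^2 dx] = (1/(2π)) · (64π + 4π) = (64 + 4)/2 = 34.
So Σ_{n ∈ Z} |c_n|^2 = 34.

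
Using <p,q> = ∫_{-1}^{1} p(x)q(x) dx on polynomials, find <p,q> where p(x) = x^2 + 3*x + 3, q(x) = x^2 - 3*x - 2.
<p,q> = -254/15

Expand the product: p(x)·q(x) = x^4 - 8*x^2 - 15*x - 6.
∫_{-1}^{1} of each monomial x^k gives [2/(k+1) if k even, 0 if k odd]. Integrating term-by-term (or equivalently evaluating the antiderivative F(x) = x^5/5 - 8*x^3/3 - 15*x^2/2 - 6*x at the endpoints):
  F(1) − F(−1) = -479/30 − (29/30) = -254/15.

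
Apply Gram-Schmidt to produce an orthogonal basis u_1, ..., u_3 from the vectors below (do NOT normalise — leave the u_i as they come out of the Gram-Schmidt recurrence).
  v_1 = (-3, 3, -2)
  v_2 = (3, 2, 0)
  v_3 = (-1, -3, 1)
Orthogonal basis:
  u_1 = (-3, 3, -2)
  u_2 = (57/22, 53/22, -3/11)
  u_3 = (-4/277, 6/277, 15/277)

Apply the Gram-Schmidt recurrence
  u_1 = v_1
  u_i = v_i − Σ_{j<i} ((v_i · u_j) / (u_j · u_j)) · u_j.

Step by step this gives:
  u_1 = (-3, 3, -2)
  u_2 = (57/22, 53/22, -3/11)
  u_3 = (-4/277, 6/277, 15/277)

Orthogonality check:
  u_2 · u_1 = 0 (should be 0)
  u_3 · u_1 = 0 (should be 0)
  u_3 · u_2 = 0 (should be 0)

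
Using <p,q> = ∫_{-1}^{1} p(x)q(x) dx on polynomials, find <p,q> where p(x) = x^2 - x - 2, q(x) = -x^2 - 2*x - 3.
<p,q> = 184/15

Expand the product: p(x)·q(x) = -x^4 - x^3 + x^2 + 7*x + 6.
∫_{-1}^{1} of each monomial x^k gives [2/(k+1) if k even, 0 if k odd]. Integrating term-by-term (or equivalently evaluating the antiderivative F(x) = -x^5/5 - x^4/4 + x^3/3 + 7*x^2/2 + 6*x at the endpoints):
  F(1) − F(−1) = 563/60 − (-173/60) = 184/15.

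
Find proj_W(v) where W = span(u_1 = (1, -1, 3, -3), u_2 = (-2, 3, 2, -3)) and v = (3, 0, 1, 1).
proj_W(v) = (122/105, -47/30, 26/105, 11/70)

Set up U = [u_1 | ... | u_2] ∈ R^(4×2). The projector onto W = col(U) is P = U (U^T U)^(-1) U^T.
Compute U^T U =
  [20, 10]
  [10, 26],
and U^T v = (3, -7).
Solve U^T U · c = U^T v for the coefficients: c = (37/105, -17/42). The projection is proj_W(v) = U c.
Check: (v - proj_W(v)) · u_1 = 0  (should be 0).
Check: (v - proj_W(v)) · u_2 = 0  (should be 0).
Result: proj_W(v) = (122/105, -47/30, 26/105, 11/70).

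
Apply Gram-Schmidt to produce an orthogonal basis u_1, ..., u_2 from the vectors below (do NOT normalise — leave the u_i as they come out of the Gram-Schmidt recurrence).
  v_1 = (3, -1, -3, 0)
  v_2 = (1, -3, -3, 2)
Orthogonal basis:
  u_1 = (3, -1, -3, 0)
  u_2 = (-26/19, -42/19, -12/19, 2)

Apply the Gram-Schmidt recurrence
  u_1 = v_1
  u_i = v_i − Σ_{j<i} ((v_i · u_j) / (u_j · u_j)) · u_j.

Step by step this gives:
  u_1 = (3, -1, -3, 0)
  u_2 = (-26/19, -42/19, -12/19, 2)

Orthogonality check:
  u_2 · u_1 = 0 (should be 0)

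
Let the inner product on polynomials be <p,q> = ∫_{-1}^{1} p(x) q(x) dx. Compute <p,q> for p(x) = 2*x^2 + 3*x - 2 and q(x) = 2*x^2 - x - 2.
<p,q> = 34/15

Expand the product: p(x)·q(x) = 4*x^4 + 4*x^3 - 11*x^2 - 4*x + 4.
∫_{-1}^{1} of each monomial x^k gives [2/(k+1) if k even, 0 if k odd]. Integrating term-by-term (or equivalently evaluating the antiderivative F(x) = 4*x^5/5 + x^4 - 11*x^3/3 - 2*x^2 + 4*x at the endpoints):
  F(1) − F(−1) = 2/15 − (-32/15) = 34/15.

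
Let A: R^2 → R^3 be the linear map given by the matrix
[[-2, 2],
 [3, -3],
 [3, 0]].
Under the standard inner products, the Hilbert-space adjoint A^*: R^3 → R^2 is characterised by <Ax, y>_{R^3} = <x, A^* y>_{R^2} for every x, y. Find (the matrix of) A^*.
A^* = A^T =
[[-2, 3, 3],
 [2, -3, 0]]

For real matrices with standard dot products, the defining identity <Ax, y> = <x, A^* y> gives (Ax)^T y = x^T (A^*) y, i.e. x^T A^T y = x^T (A^*) y. Since this holds for all x, y, we must have A^* = A^T. Therefore
A^* =
[[-2, 3, 3],
 [2, -3, 0]].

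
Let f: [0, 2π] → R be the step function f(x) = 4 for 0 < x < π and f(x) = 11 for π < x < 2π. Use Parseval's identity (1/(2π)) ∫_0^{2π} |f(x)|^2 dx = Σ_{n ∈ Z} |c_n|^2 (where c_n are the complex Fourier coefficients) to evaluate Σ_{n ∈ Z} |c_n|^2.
Σ |c_n|^2 = 137/2

Parseval equates the L^2 energy of f (normalised by 1/(2π)) with the ℓ^2 sum of its Fourier coefficients: (1/(2π)) ∫_0^{2π} |f|^2 = Σ |c_n|^2.
Compute the left side: (1/(2π)) [∫_0^π 4^2 dx + ∫_π^{2π} 11^2 dx] = (1/(2π)) · (16π + 121π) = (16 + 121)/2 = 137/2.
So Σ_{n ∈ Z} |c_n|^2 = 137/2.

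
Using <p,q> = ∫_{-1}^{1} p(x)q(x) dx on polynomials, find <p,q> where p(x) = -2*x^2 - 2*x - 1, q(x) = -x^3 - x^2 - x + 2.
<p,q> = -46/15

Expand the product: p(x)·q(x) = 2*x^5 + 4*x^4 + 5*x^3 - x^2 - 3*x - 2.
∫_{-1}^{1} of each monomial x^k gives [2/(k+1) if k even, 0 if k odd]. Integrating term-by-term (or equivalently evaluating the antiderivative F(x) = x^6/3 + 4*x^5/5 + 5*x^4/4 - x^3/3 - 3*x^2/2 - 2*x at the endpoints):
  F(1) − F(−1) = -29/20 − (97/60) = -46/15.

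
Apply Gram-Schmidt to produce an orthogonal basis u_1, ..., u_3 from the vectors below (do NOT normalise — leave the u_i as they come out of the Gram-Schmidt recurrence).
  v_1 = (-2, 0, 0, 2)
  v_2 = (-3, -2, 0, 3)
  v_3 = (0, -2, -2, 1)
Orthogonal basis:
  u_1 = (-2, 0, 0, 2)
  u_2 = (0, -2, 0, 0)
  u_3 = (1/2, 0, -2, 1/2)

Apply the Gram-Schmidt recurrence
  u_1 = v_1
  u_i = v_i − Σ_{j<i} ((v_i · u_j) / (u_j · u_j)) · u_j.

Step by step this gives:
  u_1 = (-2, 0, 0, 2)
  u_2 = (0, -2, 0, 0)
  u_3 = (1/2, 0, -2, 1/2)

Orthogonality check:
  u_2 · u_1 = 0 (should be 0)
  u_3 · u_1 = 0 (should be 0)
  u_3 · u_2 = 0 (should be 0)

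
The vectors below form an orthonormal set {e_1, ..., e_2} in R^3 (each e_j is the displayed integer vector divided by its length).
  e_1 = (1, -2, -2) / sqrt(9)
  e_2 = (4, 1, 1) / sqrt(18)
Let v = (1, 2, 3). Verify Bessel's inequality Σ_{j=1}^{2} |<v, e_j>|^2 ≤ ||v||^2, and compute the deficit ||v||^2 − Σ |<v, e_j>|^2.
Σ |<v, e_j>|^2 = 27/2; ||v||^2 = 14; deficit = 1/2

Write each e_j = u_j / sqrt(<u_j, u_j>) where u_j is the displayed integer vector. Then <v, e_j> = <v, u_j> / sqrt(<u_j, u_j>), so |<v, e_j>|^2 = <v, u_j>^2 / <u_j, u_j>.
Coefficients: <v, e_1> = -9/sqrt(9), <v, e_2> = 9/sqrt(18).
Square and sum: Σ |<v, e_j>|^2 = 27/2.
Compute ||v||^2 = v·v = 14.
Deficit = 14 − 27/2 = 1/2 ≥ 0, confirming Bessel's inequality. (The deficit equals ||v − Σ <v,e_j> e_j||^2, the squared distance from v to span{e_j}.)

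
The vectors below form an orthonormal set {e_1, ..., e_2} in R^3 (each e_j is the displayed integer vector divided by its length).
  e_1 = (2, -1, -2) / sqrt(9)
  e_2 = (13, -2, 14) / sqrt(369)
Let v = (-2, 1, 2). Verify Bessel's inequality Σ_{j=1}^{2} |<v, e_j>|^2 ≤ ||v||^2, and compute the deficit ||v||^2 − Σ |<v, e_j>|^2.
Σ |<v, e_j>|^2 = 9; ||v||^2 = 9; deficit = 0

Write each e_j = u_j / sqrt(<u_j, u_j>) where u_j is the displayed integer vector. Then <v, e_j> = <v, u_j> / sqrt(<u_j, u_j>), so |<v, e_j>|^2 = <v, u_j>^2 / <u_j, u_j>.
Coefficients: <v, e_1> = -9/sqrt(9), <v, e_2> = 0/sqrt(369).
Square and sum: Σ |<v, e_j>|^2 = 9.
Compute ||v||^2 = v·v = 9.
Deficit = 9 − 9 = 0 ≥ 0, confirming Bessel's inequality. (The deficit equals ||v − Σ <v,e_j> e_j||^2, the squared distance from v to span{e_j}.)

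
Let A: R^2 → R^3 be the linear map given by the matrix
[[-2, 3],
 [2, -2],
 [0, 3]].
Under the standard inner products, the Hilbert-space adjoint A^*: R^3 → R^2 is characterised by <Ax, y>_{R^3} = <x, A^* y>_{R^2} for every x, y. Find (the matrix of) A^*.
A^* = A^T =
[[-2, 2, 0],
 [3, -2, 3]]

For real matrices with standard dot products, the defining identity <Ax, y> = <x, A^* y> gives (Ax)^T y = x^T (A^*) y, i.e. x^T A^T y = x^T (A^*) y. Since this holds for all x, y, we must have A^* = A^T. Therefore
A^* =
[[-2, 2, 0],
 [3, -2, 3]].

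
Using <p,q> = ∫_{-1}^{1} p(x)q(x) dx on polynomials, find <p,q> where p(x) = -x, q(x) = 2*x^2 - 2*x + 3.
<p,q> = 4/3

Expand the product: p(x)·q(x) = -2*x^3 + 2*x^2 - 3*x.
∫_{-1}^{1} of each monomial x^k gives [2/(k+1) if k even, 0 if k odd]. Integrating term-by-term (or equivalently evaluating the antiderivative F(x) = -x^4/2 + 2*x^3/3 - 3*x^2/2 at the endpoints):
  F(1) − F(−1) = -4/3 − (-8/3) = 4/3.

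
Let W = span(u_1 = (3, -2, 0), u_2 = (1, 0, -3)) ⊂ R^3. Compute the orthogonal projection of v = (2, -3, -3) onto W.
proj_W(v) = (368/121, -174/121, -321/121)

Set up U = [u_1 | ... | u_2] ∈ R^(3×2). The projector onto W = col(U) is P = U (U^T U)^(-1) U^T.
Compute U^T U =
  [13, 3]
  [3, 10],
and U^T v = (12, 11).
Solve U^T U · c = U^T v for the coefficients: c = (87/121, 107/121). The projection is proj_W(v) = U c.
Check: (v - proj_W(v)) · u_1 = 0  (should be 0).
Check: (v - proj_W(v)) · u_2 = 0  (should be 0).
Result: proj_W(v) = (368/121, -174/121, -321/121).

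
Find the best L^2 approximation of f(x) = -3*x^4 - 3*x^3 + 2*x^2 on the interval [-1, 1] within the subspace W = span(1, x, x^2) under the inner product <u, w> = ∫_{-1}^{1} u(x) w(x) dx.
g(x) = -4*x^2/7 - 9*x/5 + 9/35

The best approximation g ∈ W is the orthogonal projection of f onto W. Writing g = a_0 + a_1 x + a_2 x^2, the coefficients solve the normal equations G · a = b where
  G_{ij} = <φ_i, φ_j> and b_i = <f, φ_i>, with φ_0 = 1, φ_1 = x, φ_2 = x^2.
G =
  [2, 0, 2/3]
  [0, 2/3, 0]
  [2/3, 0, 2/5],
b = (2/15, -6/5, -2/35).
Solving gives a_0 = 9/35, a_1 = -9/5, a_2 = -4/7, so
  g(x) = -4*x^2/7 - 9*x/5 + 9/35.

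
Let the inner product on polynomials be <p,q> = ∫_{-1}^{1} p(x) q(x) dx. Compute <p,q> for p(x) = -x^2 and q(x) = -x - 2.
<p,q> = 4/3

Expand the product: p(x)·q(x) = x^3 + 2*x^2.
∫_{-1}^{1} of each monomial x^k gives [2/(k+1) if k even, 0 if k odd]. Integrating term-by-term (or equivalently evaluating the antiderivative F(x) = x^4/4 + 2*x^3/3 at the endpoints):
  F(1) − F(−1) = 11/12 − (-5/12) = 4/3.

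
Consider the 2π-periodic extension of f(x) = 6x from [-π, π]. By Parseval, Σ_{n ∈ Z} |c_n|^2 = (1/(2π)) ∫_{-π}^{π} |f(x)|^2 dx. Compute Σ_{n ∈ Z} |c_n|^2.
Σ |c_n|^2 = 12π^2

Expand and integrate term by term over [-π, π]:
  ∫ (6x)^2 dx = 36·(2π^3/3); ∫ 2·6·(0)·x dx = 0 (odd integrand); ∫ 0^2 dx = 0·2π.
So (1/(2π)) ∫_{-π}^{π} (6x)^2 dx = 36π^2/3 + 0 = 12π^2.
Parseval ⇒ Σ |c_n|^2 = 12π^2.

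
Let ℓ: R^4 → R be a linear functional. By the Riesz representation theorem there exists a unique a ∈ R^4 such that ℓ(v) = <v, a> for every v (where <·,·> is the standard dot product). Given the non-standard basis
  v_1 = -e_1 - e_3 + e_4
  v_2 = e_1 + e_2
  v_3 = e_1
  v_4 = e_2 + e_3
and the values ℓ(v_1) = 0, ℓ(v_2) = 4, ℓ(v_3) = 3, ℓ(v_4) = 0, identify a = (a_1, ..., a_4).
a = (3, 1, -1, 2)

Write a = (a_1, ..., a_4) in the standard basis. For each basis vector v_i, ℓ(v_i) = <v_i, a> is a linear equation in the a_j's. Collect the n equations into a matrix system V a = ℓ, where row i of V is v_i (expressed in the standard basis). Since V is invertible (lower-triangular with 1s on the diagonal, up to permutation), solve by back-substitution:
  V =
[[-1, 0, -1, 1],
 [1, 1, 0, 0],
 [1, 0, 0, 0],
 [0, 1, 1, 0]]
  V a = (0, 4, 3, 0)
Solving gives a = (3, 1, -1, 2).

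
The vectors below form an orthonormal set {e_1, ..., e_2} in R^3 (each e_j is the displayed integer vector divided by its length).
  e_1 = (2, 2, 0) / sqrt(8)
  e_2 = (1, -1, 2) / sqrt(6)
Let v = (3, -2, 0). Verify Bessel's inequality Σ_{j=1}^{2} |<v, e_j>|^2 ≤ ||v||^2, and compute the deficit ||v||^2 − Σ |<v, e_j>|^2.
Σ |<v, e_j>|^2 = 14/3; ||v||^2 = 13; deficit = 25/3

Write each e_j = u_j / sqrt(<u_j, u_j>) where u_j is the displayed integer vector. Then <v, e_j> = <v, u_j> / sqrt(<u_j, u_j>), so |<v, e_j>|^2 = <v, u_j>^2 / <u_j, u_j>.
Coefficients: <v, e_1> = 2/sqrt(8), <v, e_2> = 5/sqrt(6).
Square and sum: Σ |<v, e_j>|^2 = 14/3.
Compute ||v||^2 = v·v = 13.
Deficit = 13 − 14/3 = 25/3 ≥ 0, confirming Bessel's inequality. (The deficit equals ||v − Σ <v,e_j> e_j||^2, the squared distance from v to span{e_j}.)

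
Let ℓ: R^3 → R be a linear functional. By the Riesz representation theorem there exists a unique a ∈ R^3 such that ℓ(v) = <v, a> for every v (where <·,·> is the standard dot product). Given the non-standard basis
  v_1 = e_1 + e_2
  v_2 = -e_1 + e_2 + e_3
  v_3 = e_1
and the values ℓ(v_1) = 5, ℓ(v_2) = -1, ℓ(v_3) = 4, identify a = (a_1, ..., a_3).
a = (4, 1, 2)

Write a = (a_1, ..., a_3) in the standard basis. For each basis vector v_i, ℓ(v_i) = <v_i, a> is a linear equation in the a_j's. Collect the n equations into a matrix system V a = ℓ, where row i of V is v_i (expressed in the standard basis). Since V is invertible (lower-triangular with 1s on the diagonal, up to permutation), solve by back-substitution:
  V =
[[1, 1, 0],
 [-1, 1, 1],
 [1, 0, 0]]
  V a = (5, -1, 4)
Solving gives a = (4, 1, 2).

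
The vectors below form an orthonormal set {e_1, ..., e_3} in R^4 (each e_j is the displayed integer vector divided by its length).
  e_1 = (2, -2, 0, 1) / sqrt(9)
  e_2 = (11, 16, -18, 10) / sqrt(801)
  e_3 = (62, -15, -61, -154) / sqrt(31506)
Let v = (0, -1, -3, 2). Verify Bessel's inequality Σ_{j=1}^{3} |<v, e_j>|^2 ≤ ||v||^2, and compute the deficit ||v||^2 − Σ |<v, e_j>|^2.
Σ |<v, e_j>|^2 = 1126/177; ||v||^2 = 14; deficit = 1352/177

Write each e_j = u_j / sqrt(<u_j, u_j>) where u_j is the displayed integer vector. Then <v, e_j> = <v, u_j> / sqrt(<u_j, u_j>), so |<v, e_j>|^2 = <v, u_j>^2 / <u_j, u_j>.
Coefficients: <v, e_1> = 4/sqrt(9), <v, e_2> = 58/sqrt(801), <v, e_3> = -110/sqrt(31506).
Square and sum: Σ |<v, e_j>|^2 = 1126/177.
Compute ||v||^2 = v·v = 14.
Deficit = 14 − 1126/177 = 1352/177 ≥ 0, confirming Bessel's inequality. (The deficit equals ||v − Σ <v,e_j> e_j||^2, the squared distance from v to span{e_j}.)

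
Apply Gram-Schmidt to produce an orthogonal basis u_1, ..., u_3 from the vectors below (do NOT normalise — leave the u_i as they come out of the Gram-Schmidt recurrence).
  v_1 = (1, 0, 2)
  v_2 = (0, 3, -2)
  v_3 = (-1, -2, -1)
Orthogonal basis:
  u_1 = (1, 0, 2)
  u_2 = (4/5, 3, -2/5)
  u_3 = (6/49, -2/49, -3/49)

Apply the Gram-Schmidt recurrence
  u_1 = v_1
  u_i = v_i − Σ_{j<i} ((v_i · u_j) / (u_j · u_j)) · u_j.

Step by step this gives:
  u_1 = (1, 0, 2)
  u_2 = (4/5, 3, -2/5)
  u_3 = (6/49, -2/49, -3/49)

Orthogonality check:
  u_2 · u_1 = 0 (should be 0)
  u_3 · u_1 = 0 (should be 0)
  u_3 · u_2 = 0 (should be 0)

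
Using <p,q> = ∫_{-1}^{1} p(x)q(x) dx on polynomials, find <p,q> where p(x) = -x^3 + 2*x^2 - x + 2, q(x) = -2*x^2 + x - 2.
<p,q> = -16

Expand the product: p(x)·q(x) = 2*x^5 - 5*x^4 + 6*x^3 - 9*x^2 + 4*x - 4.
∫_{-1}^{1} of each monomial x^k gives [2/(k+1) if k even, 0 if k odd]. Integrating term-by-term (or equivalently evaluating the antiderivative F(x) = x^6/3 - x^5 + 3*x^4/2 - 3*x^3 + 2*x^2 - 4*x at the endpoints):
  F(1) − F(−1) = -25/6 − (71/6) = -16.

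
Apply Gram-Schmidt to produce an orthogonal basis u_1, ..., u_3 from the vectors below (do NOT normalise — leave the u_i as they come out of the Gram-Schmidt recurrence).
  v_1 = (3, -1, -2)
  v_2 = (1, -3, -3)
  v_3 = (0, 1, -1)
Orthogonal basis:
  u_1 = (3, -1, -2)
  u_2 = (-11/7, -15/7, -9/7)
  u_3 = (-45/122, 105/122, -60/61)

Apply the Gram-Schmidt recurrence
  u_1 = v_1
  u_i = v_i − Σ_{j<i} ((v_i · u_j) / (u_j · u_j)) · u_j.

Step by step this gives:
  u_1 = (3, -1, -2)
  u_2 = (-11/7, -15/7, -9/7)
  u_3 = (-45/122, 105/122, -60/61)

Orthogonality check:
  u_2 · u_1 = 0 (should be 0)
  u_3 · u_1 = 0 (should be 0)
  u_3 · u_2 = 0 (should be 0)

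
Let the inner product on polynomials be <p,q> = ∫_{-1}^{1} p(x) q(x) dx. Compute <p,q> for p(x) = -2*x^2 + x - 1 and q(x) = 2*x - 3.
<p,q> = 34/3

Expand the product: p(x)·q(x) = -4*x^3 + 8*x^2 - 5*x + 3.
∫_{-1}^{1} of each monomial x^k gives [2/(k+1) if k even, 0 if k odd]. Integrating term-by-term (or equivalently evaluating the antiderivative F(x) = -x^4 + 8*x^3/3 - 5*x^2/2 + 3*x at the endpoints):
  F(1) − F(−1) = 13/6 − (-55/6) = 34/3.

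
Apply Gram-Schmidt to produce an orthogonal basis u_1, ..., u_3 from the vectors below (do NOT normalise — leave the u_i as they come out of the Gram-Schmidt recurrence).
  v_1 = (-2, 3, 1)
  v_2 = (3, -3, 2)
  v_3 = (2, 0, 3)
Orthogonal basis:
  u_1 = (-2, 3, 1)
  u_2 = (8/7, -3/14, 41/14)
  u_3 = (81/139, 63/139, -27/139)

Apply the Gram-Schmidt recurrence
  u_1 = v_1
  u_i = v_i − Σ_{j<i} ((v_i · u_j) / (u_j · u_j)) · u_j.

Step by step this gives:
  u_1 = (-2, 3, 1)
  u_2 = (8/7, -3/14, 41/14)
  u_3 = (81/139, 63/139, -27/139)

Orthogonality check:
  u_2 · u_1 = 0 (should be 0)
  u_3 · u_1 = 0 (should be 0)
  u_3 · u_2 = 0 (should be 0)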